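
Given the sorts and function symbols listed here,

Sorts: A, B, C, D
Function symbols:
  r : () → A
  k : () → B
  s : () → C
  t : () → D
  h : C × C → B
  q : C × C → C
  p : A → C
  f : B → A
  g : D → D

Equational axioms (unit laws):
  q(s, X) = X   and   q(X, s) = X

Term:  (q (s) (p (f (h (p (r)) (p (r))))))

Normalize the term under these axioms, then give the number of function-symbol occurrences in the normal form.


1. (q (s) (p (f (h (p (r)) (p (r))))))  →  (p (f (h (p (r)) (p (r)))))
normal form: (p (f (h (p (r)) (p (r)))))

size = 7


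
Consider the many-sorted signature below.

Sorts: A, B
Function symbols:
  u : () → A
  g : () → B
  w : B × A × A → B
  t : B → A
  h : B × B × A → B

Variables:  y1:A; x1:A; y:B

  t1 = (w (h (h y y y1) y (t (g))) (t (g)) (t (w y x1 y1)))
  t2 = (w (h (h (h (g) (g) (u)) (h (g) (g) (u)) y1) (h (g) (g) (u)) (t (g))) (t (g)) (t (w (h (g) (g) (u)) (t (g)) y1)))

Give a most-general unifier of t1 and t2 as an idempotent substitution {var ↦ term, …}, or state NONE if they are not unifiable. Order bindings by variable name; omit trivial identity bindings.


{x1 ↦ (t (g)), y ↦ (h (g) (g) (u))}


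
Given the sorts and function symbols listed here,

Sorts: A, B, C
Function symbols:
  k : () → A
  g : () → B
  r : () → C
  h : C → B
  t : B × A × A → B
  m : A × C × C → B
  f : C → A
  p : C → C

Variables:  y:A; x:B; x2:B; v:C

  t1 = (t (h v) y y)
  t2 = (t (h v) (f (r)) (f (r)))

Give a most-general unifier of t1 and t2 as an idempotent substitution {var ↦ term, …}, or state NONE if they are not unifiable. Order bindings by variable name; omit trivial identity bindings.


{y ↦ (f (r))}


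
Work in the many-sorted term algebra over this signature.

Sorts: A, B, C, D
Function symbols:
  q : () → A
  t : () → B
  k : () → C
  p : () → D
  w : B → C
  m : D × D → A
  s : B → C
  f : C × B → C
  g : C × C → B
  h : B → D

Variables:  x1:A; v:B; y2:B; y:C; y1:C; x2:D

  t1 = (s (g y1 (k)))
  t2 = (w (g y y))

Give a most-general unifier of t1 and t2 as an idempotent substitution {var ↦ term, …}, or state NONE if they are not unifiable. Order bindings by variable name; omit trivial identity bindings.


head clash or occurs-check failure — not unifiable

NONE (not unifiable)


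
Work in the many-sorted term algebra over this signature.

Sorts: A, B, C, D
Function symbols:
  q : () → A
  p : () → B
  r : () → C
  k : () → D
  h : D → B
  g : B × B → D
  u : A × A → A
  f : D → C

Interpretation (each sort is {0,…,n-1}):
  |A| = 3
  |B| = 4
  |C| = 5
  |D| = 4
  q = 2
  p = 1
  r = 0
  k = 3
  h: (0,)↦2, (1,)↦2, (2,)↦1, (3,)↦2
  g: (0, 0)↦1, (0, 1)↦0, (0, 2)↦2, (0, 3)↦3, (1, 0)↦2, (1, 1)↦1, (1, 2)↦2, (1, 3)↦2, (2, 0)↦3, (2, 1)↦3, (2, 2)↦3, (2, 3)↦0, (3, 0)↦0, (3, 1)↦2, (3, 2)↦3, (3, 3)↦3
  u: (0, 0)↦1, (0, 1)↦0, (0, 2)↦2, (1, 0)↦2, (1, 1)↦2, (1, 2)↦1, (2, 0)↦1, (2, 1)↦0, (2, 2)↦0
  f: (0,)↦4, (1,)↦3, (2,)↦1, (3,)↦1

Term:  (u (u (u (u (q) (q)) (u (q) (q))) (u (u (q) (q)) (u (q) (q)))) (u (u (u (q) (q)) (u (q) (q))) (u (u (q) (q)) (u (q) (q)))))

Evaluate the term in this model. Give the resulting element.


value = 0

  q = 2
  q = 2
  (u (q) (q)) = u(2, 2) = 0
  q = 2
  q = 2
  (u (q) (q)) = u(2, 2) = 0
  (u (u (q) (q)) (u (q) (q))) = u(0, 0) = 1
  q = 2
  q = 2
  (u (q) (q)) = u(2, 2) = 0
  q = 2
  q = 2
  (u (q) (q)) = u(2, 2) = 0
  (u (u (q) (q)) (u (q) (q))) = u(0, 0) = 1
  (u (u (u (q) (q)) (u (q) (q))) (u (u (q) (q)) (u (q) (q)))) = u(1, 1) = 2
  q = 2
  q = 2
  (u (q) (q)) = u(2, 2) = 0
  q = 2
  q = 2
  (u (q) (q)) = u(2, 2) = 0
  (u (u (q) (q)) (u (q) (q))) = u(0, 0) = 1
  q = 2
  q = 2
  (u (q) (q)) = u(2, 2) = 0
  q = 2
  q = 2
  (u (q) (q)) = u(2, 2) = 0
  (u (u (q) (q)) (u (q) (q))) = u(0, 0) = 1
  (u (u (u (q) (q)) (u (q) (q))) (u (u (q) (q)) (u (q) (q)))) = u(1, 1) = 2
  (u (u (u (u (q) (q)) (u (q) (q))) (u (u (q) (q)) (u (q) (q)))) (u (u (u (q) (q)) (u (q) (q))) (u (u (q) (q)) (u (q) (q))))) = u(2, 2) = 0


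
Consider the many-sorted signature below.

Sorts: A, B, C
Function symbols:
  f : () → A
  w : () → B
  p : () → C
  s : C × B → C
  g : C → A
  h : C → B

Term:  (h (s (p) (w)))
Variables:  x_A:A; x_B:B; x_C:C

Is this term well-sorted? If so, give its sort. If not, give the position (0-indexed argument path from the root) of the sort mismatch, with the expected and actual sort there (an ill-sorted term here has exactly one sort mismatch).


    (p) : C
    (w) : B
  (s (p) (w)) : C
(h (s (p) (w))) : B

well-sorted; sort = B


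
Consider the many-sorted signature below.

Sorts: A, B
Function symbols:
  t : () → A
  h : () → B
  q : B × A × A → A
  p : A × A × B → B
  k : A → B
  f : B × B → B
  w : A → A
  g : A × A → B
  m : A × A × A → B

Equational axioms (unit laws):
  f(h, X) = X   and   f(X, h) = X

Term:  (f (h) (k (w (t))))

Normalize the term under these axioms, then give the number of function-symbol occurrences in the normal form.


size = 3

1. (f (h) (k (w (t))))  →  (k (w (t)))
normal form: (k (w (t)))


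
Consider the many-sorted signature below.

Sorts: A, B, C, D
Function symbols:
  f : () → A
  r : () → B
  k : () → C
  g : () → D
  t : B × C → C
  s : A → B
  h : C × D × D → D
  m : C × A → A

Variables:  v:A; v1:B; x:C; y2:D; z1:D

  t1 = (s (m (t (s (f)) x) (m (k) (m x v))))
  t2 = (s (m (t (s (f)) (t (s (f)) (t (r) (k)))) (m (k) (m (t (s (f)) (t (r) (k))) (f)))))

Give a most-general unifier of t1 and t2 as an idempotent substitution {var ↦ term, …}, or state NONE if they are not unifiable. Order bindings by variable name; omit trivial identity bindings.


{v ↦ (f), x ↦ (t (s (f)) (t (r) (k)))}


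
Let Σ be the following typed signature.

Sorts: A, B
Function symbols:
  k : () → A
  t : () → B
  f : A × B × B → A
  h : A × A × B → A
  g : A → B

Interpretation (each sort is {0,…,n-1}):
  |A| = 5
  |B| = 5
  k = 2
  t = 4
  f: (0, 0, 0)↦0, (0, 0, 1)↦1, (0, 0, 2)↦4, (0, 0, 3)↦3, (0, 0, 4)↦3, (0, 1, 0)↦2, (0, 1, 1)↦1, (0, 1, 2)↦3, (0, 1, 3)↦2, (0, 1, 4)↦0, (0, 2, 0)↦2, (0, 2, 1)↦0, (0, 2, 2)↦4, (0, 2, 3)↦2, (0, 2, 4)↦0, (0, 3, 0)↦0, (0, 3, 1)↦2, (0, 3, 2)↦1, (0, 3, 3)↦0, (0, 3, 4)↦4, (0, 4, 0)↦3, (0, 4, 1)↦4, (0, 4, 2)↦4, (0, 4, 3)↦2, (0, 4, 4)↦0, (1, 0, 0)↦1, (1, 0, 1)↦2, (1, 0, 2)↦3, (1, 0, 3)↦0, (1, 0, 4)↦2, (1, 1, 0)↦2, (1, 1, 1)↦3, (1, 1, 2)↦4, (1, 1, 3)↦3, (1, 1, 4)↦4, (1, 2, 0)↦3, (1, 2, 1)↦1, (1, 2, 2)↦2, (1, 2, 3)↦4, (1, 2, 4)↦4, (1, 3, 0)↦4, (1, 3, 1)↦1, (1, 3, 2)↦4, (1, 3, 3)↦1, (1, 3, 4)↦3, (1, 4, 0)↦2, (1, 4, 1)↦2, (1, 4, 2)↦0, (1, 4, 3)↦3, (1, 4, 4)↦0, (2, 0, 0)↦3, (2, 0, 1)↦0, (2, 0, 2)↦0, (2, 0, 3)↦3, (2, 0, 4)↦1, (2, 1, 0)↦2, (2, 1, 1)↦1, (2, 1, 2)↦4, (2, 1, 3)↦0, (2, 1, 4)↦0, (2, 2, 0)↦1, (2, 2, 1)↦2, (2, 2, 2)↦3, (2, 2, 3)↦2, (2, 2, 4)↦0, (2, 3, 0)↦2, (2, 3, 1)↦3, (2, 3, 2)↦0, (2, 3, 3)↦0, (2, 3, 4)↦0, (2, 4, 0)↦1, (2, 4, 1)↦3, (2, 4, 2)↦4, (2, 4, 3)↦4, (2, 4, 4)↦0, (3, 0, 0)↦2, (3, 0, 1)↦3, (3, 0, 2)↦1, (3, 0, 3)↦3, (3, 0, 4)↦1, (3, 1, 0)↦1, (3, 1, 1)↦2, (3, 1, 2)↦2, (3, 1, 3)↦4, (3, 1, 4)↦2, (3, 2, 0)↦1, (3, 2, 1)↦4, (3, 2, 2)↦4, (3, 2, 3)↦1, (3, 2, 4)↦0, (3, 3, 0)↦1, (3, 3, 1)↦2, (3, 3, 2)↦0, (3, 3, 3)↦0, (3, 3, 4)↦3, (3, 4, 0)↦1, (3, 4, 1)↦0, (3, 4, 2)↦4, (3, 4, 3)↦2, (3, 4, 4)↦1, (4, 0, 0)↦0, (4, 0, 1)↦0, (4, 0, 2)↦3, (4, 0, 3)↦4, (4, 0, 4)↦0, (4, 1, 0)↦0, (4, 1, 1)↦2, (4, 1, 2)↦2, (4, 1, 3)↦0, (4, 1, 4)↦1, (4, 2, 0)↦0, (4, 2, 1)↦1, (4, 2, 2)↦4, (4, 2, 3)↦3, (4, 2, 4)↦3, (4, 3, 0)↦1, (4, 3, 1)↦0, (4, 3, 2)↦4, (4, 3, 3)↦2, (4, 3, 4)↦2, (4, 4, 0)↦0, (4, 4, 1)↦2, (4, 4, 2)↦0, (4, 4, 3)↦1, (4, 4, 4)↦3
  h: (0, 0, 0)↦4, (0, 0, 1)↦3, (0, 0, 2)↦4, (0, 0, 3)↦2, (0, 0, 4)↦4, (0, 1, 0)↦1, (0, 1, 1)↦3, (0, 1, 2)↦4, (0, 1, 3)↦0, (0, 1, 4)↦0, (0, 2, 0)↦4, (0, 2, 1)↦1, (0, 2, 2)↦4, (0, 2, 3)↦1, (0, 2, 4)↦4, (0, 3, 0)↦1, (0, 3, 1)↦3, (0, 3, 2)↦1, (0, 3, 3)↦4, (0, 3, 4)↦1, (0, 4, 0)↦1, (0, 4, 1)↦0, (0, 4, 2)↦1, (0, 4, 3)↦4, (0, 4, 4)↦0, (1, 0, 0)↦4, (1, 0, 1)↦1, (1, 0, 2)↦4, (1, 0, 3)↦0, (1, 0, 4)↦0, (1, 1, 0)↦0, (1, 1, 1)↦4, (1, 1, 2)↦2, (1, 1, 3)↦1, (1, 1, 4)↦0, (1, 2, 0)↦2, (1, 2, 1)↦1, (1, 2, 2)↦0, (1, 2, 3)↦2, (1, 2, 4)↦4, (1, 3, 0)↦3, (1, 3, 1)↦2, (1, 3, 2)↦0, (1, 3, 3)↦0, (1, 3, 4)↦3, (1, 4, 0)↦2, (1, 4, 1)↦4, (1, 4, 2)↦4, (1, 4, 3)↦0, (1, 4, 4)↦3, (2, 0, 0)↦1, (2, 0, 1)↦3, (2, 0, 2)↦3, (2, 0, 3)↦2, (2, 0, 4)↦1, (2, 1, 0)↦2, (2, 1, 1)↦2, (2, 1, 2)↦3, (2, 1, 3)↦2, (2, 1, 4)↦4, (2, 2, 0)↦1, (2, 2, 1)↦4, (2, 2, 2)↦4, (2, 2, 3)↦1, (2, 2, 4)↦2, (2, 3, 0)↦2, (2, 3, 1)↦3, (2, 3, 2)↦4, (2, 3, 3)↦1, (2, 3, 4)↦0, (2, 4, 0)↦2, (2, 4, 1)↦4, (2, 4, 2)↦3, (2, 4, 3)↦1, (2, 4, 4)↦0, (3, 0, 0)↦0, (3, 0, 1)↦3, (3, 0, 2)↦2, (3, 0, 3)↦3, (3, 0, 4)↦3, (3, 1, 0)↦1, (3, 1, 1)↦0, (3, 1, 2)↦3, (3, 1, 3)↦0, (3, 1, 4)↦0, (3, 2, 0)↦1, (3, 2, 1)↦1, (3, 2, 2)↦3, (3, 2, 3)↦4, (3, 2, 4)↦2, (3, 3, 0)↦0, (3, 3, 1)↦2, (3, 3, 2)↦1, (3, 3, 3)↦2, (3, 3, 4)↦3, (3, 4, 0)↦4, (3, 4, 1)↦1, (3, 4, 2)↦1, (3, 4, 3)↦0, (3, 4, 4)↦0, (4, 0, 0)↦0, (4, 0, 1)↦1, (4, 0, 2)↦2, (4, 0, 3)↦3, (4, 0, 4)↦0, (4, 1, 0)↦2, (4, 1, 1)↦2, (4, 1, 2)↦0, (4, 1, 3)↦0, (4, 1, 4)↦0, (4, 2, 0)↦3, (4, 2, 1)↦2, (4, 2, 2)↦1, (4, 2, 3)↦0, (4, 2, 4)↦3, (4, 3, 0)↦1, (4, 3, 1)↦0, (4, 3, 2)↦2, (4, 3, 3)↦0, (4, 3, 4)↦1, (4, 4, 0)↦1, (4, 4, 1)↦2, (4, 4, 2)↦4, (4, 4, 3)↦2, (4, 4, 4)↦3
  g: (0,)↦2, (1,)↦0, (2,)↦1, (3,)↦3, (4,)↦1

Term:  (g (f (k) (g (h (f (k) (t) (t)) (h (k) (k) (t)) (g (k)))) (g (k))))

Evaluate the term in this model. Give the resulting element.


value = 2

  k = 2
  k = 2
  t = 4
  t = 4
  (f (k) (t) (t)) = f(2, 4, 4) = 0
  k = 2
  k = 2
  t = 4
  (h (k) (k) (t)) = h(2, 2, 4) = 2
  k = 2
  (g (k)) = g(2,) = 1
  (h (f (k) (t) (t)) (h (k) (k) (t)) (g (k))) = h(0, 2, 1) = 1
  (g (h (f (k) (t) (t)) (h (k) (k) (t)) (g (k)))) = g(1,) = 0
  k = 2
  (g (k)) = g(2,) = 1
  (f (k) (g (h (f (k) (t) (t)) (h (k) (k) (t)) (g (k)))) (g (k))) = f(2, 0, 1) = 0
  (g (f (k) (g (h (f (k) (t) (t)) (h (k) (k) (t)) (g (k)))) (g (k)))) = g(0,) = 2


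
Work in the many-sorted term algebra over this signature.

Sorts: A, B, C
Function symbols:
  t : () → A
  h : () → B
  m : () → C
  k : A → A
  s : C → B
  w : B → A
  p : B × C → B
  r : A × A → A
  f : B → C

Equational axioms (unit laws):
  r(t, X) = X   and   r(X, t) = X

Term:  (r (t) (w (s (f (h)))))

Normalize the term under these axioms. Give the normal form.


1. (r (t) (w (s (f (h)))))  →  (w (s (f (h))))

normal form = (w (s (f (h))))


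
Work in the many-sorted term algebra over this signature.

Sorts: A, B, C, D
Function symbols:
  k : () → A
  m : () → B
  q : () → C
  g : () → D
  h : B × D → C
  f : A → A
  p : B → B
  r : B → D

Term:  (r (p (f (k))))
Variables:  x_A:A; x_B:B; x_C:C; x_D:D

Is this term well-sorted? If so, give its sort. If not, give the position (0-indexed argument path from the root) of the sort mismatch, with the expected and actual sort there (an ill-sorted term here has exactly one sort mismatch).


      (k) : A
    (f (k)) : A
  (p (f (k))) : ✗ arg 0 at [0, 0] has sort A, expected B

ill-sorted at position [0, 0]: expected B, got A


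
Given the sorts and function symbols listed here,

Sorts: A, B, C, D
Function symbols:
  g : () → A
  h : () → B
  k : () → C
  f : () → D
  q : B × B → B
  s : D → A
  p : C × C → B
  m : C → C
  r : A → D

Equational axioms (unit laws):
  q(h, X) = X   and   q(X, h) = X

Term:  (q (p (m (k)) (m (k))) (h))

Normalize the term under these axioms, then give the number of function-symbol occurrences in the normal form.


1. (q (p (m (k)) (m (k))) (h))  →  (p (m (k)) (m (k)))
normal form: (p (m (k)) (m (k)))

size = 5


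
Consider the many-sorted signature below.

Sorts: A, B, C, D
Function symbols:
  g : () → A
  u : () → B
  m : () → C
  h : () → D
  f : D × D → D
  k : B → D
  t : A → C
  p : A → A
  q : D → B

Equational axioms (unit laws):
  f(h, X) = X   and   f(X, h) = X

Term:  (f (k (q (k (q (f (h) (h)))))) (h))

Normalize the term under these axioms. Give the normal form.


1. (f (k (q (k (q (f (h) (h)))))) (h))  →  (k (q (k (q (f (h) (h))))))
2. (k (q (k (q (f (h) (h))))))  →  (k (q (k (q (h)))))

normal form = (k (q (k (q (h)))))


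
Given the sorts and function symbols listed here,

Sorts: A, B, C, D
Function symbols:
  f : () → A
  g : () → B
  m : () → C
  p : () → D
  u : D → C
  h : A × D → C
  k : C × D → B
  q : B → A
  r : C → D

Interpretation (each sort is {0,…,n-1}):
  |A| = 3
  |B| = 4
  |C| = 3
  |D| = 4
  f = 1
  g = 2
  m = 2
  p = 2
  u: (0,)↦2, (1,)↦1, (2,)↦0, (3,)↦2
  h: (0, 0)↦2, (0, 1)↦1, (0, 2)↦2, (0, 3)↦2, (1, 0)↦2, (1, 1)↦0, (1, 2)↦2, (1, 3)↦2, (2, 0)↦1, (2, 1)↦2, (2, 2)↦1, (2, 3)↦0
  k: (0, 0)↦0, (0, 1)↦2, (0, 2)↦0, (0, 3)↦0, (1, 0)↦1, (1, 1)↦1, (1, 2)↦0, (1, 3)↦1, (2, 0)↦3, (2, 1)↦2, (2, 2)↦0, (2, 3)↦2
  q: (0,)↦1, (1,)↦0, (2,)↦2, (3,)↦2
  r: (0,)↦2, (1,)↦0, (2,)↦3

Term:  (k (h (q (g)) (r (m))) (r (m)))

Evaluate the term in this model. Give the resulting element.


value = 0

  g = 2
  (q (g)) = q(2,) = 2
  m = 2
  (r (m)) = r(2,) = 3
  (h (q (g)) (r (m))) = h(2, 3) = 0
  m = 2
  (r (m)) = r(2,) = 3
  (k (h (q (g)) (r (m))) (r (m))) = k(0, 3) = 0


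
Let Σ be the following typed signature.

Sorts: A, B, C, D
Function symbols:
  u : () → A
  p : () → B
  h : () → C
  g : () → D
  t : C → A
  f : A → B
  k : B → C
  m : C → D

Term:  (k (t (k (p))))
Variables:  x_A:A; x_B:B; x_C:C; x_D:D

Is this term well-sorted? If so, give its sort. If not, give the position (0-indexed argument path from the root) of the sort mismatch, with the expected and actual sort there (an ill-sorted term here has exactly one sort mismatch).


ill-sorted at position [0]: expected B, got A

      (p) : B
    (k (p)) : C
  (t (k (p))) : A
(k (t (k (p)))) : ✗ arg 0 at [0] has sort A, expected B


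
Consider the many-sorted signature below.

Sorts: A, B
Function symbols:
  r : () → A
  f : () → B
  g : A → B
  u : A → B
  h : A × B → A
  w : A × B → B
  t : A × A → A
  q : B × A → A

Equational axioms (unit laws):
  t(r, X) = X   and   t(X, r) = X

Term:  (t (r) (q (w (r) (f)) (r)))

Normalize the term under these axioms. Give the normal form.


normal form = (q (w (r) (f)) (r))

1. (t (r) (q (w (r) (f)) (r)))  →  (q (w (r) (f)) (r))


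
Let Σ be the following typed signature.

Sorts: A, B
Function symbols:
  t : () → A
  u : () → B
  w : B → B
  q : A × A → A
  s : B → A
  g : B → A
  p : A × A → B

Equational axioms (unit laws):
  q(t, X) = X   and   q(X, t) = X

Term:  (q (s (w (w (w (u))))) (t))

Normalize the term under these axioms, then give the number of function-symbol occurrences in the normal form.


1. (q (s (w (w (w (u))))) (t))  →  (s (w (w (w (u)))))
normal form: (s (w (w (w (u)))))

size = 5


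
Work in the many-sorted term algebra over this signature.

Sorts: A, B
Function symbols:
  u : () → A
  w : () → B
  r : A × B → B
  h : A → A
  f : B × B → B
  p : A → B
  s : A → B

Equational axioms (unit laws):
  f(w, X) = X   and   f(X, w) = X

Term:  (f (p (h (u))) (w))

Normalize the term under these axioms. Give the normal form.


1. (f (p (h (u))) (w))  →  (p (h (u)))

normal form = (p (h (u)))


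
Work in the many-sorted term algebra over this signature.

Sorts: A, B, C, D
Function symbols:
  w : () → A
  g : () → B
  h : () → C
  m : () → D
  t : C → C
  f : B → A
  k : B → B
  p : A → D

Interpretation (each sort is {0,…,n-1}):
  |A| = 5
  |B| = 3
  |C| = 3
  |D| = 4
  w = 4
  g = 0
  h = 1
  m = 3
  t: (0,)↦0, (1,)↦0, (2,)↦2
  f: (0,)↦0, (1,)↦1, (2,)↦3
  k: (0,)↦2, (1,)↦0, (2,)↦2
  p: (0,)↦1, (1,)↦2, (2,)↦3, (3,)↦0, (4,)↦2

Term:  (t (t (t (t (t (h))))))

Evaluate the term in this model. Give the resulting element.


  h = 1
  (t (h)) = t(1,) = 0
  (t (t (h))) = t(0,) = 0
  (t (t (t (h)))) = t(0,) = 0
  (t (t (t (t (h))))) = t(0,) = 0
  (t (t (t (t (t (h)))))) = t(0,) = 0

value = 0


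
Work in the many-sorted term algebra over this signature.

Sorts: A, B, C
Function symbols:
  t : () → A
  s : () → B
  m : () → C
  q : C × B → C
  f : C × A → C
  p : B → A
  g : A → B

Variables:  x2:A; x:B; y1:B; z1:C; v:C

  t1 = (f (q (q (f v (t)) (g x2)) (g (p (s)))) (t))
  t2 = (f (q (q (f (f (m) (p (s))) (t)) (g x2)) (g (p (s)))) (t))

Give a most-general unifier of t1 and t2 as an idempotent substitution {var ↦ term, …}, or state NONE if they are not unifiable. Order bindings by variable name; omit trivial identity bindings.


{v ↦ (f (m) (p (s)))}


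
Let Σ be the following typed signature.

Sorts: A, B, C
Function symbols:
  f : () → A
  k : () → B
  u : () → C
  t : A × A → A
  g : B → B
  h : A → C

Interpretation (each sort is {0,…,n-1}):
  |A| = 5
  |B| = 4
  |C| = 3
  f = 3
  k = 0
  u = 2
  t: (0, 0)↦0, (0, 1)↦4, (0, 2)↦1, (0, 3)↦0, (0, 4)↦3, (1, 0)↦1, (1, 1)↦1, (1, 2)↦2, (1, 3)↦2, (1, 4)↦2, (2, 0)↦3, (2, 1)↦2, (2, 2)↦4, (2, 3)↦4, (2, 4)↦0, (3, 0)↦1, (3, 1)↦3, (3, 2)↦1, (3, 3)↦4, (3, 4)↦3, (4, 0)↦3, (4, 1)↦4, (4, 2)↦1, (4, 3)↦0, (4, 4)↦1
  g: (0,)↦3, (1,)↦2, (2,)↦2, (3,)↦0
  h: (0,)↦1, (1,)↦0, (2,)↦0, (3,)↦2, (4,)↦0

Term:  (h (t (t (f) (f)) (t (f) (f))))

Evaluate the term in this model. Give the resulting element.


  f = 3
  f = 3
  (t (f) (f)) = t(3, 3) = 4
  f = 3
  f = 3
  (t (f) (f)) = t(3, 3) = 4
  (t (t (f) (f)) (t (f) (f))) = t(4, 4) = 1
  (h (t (t (f) (f)) (t (f) (f)))) = h(1,) = 0

value = 0


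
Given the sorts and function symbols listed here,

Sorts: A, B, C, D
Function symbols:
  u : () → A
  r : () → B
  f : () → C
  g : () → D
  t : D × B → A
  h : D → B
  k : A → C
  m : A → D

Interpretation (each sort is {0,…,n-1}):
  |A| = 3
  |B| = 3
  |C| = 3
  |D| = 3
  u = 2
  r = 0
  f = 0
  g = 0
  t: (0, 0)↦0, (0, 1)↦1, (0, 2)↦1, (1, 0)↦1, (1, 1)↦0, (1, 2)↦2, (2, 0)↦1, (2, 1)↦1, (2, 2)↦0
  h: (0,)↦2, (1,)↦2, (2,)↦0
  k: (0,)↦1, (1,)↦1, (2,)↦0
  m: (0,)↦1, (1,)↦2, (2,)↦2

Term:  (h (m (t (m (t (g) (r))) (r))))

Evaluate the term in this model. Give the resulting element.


value = 0

  g = 0
  r = 0
  (t (g) (r)) = t(0, 0) = 0
  (m (t (g) (r))) = m(0,) = 1
  r = 0
  (t (m (t (g) (r))) (r)) = t(1, 0) = 1
  (m (t (m (t (g) (r))) (r))) = m(1,) = 2
  (h (m (t (m (t (g) (r))) (r)))) = h(2,) = 0


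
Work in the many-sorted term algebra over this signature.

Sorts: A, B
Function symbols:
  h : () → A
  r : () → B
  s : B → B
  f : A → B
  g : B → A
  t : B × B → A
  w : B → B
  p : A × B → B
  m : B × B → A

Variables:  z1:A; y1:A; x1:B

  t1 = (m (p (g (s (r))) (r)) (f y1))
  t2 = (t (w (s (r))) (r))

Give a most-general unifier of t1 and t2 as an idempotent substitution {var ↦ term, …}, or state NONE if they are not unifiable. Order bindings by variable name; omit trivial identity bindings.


NONE (not unifiable)

head clash or occurs-check failure — not unifiable


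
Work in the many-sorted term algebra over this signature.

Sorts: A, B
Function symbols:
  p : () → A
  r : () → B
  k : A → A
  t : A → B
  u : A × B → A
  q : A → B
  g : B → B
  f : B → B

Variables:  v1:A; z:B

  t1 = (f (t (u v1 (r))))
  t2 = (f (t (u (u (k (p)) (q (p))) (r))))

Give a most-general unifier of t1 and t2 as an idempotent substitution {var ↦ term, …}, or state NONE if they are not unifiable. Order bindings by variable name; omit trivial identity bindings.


{v1 ↦ (u (k (p)) (q (p)))}


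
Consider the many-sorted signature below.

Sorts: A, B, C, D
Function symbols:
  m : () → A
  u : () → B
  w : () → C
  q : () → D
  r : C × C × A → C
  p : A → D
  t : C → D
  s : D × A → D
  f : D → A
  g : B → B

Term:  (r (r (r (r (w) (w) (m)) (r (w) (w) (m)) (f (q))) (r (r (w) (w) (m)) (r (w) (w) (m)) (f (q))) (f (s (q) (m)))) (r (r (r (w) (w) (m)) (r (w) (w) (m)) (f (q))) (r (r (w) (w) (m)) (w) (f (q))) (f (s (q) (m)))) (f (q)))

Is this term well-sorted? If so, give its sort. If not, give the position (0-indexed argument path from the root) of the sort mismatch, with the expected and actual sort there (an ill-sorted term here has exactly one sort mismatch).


well-sorted; sort = C

        (w) : C
        (w) : C
        (m) : A
      (r (w) (w) (m)) : C
        (w) : C
        (w) : C
        (m) : A
      (r (w) (w) (m)) : C
        (q) : D
      (f (q)) : A
    (r (r (w) (w) (m)) (r (w) (w) (m)) (f (q))) : C
        (w) : C
        (w) : C
        (m) : A
      (r (w) (w) (m)) : C
        (w) : C
        (w) : C
        (m) : A
      (r (w) (w) (m)) : C
        (q) : D
      (f (q)) : A
    (r (r (w) (w) (m)) (r (w) (w) (m)) (f (q))) : C
        (q) : D
        (m) : A
      (s (q) (m)) : D
    (f (s (q) (m))) : A
  (r (r (r (w) (w) (m)) (r (w) (w) (m)) (f (q))) (r (r (w) (w) (m)) (r (w) (w) (m)) (f (q))) (f (s (q) (m)))) : C
        (w) : C
        (w) : C
        (m) : A
      (r (w) (w) (m)) : C
        (w) : C
        (w) : C
        (m) : A
      (r (w) (w) (m)) : C
        (q) : D
      (f (q)) : A
    (r (r (w) (w) (m)) (r (w) (w) (m)) (f (q))) : C
        (w) : C
        (w) : C
        (m) : A
      (r (w) (w) (m)) : C
      (w) : C
        (q) : D
      (f (q)) : A
    (r (r (w) (w) (m)) (w) (f (q))) : C
        (q) : D
        (m) : A
      (s (q) (m)) : D
    (f (s (q) (m))) : A
  (r (r (r (w) (w) (m)) (r (w) (w) (m)) (f (q))) (r (r (w) (w) (m)) (w) (f (q))) (f (s (q) (m)))) : C
    (q) : D
  (f (q)) : A
(r (r (r (r (w) (w) (m)) (r (w) (w) (m)) (f (q))) (r (r (w) (w) (m)) (r (w) (w) (m)) (f (q))) (f (s (q) (m)))) (r (r (r (w) (w) (m)) (r (w) (w) (m)) (f (q))) (r (r (w) (w) (m)) (w) (f (q))) (f (s (q) (m)))) (f (q))) : C


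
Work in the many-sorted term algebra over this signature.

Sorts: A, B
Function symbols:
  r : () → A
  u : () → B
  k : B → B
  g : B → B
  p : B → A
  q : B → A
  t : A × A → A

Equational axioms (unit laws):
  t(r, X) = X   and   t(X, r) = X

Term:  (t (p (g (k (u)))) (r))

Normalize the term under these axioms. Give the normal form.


normal form = (p (g (k (u))))

1. (t (p (g (k (u)))) (r))  →  (p (g (k (u))))


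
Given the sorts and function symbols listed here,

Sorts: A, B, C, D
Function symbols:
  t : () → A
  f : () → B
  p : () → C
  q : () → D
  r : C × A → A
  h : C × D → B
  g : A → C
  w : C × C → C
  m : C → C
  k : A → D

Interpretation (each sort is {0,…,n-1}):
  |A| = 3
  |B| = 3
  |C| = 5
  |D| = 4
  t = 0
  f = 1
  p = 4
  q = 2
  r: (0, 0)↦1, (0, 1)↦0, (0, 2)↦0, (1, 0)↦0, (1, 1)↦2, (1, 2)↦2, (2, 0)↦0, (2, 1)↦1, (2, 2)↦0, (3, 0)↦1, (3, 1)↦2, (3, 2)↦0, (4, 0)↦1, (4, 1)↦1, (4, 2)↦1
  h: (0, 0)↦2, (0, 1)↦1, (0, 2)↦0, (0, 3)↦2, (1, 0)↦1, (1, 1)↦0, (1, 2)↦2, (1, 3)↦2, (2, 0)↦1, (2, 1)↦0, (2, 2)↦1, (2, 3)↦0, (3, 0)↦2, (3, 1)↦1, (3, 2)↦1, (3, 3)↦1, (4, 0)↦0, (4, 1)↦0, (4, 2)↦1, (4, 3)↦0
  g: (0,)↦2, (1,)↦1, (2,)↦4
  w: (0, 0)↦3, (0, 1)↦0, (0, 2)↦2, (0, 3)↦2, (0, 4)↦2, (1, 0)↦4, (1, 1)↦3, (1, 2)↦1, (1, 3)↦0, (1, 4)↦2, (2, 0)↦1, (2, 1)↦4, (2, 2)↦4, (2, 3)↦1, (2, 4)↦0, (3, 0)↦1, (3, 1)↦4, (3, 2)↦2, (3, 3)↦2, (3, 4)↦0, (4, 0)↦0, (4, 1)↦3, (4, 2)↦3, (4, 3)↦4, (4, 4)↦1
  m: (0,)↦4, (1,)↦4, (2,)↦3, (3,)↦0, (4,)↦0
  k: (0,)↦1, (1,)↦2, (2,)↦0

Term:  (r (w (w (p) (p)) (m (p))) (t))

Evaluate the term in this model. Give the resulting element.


  p = 4
  p = 4
  (w (p) (p)) = w(4, 4) = 1
  p = 4
  (m (p)) = m(4,) = 0
  (w (w (p) (p)) (m (p))) = w(1, 0) = 4
  t = 0
  (r (w (w (p) (p)) (m (p))) (t)) = r(4, 0) = 1

value = 1


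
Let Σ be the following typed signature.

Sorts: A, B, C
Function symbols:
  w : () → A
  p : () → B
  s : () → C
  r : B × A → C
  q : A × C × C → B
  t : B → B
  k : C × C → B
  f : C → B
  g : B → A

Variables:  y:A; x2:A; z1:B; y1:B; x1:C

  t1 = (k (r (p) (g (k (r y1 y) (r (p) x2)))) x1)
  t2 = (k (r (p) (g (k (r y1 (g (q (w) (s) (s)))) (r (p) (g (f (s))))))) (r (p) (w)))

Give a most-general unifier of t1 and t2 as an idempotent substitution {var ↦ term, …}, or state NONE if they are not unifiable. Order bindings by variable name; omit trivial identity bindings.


{x1 ↦ (r (p) (w)), x2 ↦ (g (f (s))), y ↦ (g (q (w) (s) (s)))}


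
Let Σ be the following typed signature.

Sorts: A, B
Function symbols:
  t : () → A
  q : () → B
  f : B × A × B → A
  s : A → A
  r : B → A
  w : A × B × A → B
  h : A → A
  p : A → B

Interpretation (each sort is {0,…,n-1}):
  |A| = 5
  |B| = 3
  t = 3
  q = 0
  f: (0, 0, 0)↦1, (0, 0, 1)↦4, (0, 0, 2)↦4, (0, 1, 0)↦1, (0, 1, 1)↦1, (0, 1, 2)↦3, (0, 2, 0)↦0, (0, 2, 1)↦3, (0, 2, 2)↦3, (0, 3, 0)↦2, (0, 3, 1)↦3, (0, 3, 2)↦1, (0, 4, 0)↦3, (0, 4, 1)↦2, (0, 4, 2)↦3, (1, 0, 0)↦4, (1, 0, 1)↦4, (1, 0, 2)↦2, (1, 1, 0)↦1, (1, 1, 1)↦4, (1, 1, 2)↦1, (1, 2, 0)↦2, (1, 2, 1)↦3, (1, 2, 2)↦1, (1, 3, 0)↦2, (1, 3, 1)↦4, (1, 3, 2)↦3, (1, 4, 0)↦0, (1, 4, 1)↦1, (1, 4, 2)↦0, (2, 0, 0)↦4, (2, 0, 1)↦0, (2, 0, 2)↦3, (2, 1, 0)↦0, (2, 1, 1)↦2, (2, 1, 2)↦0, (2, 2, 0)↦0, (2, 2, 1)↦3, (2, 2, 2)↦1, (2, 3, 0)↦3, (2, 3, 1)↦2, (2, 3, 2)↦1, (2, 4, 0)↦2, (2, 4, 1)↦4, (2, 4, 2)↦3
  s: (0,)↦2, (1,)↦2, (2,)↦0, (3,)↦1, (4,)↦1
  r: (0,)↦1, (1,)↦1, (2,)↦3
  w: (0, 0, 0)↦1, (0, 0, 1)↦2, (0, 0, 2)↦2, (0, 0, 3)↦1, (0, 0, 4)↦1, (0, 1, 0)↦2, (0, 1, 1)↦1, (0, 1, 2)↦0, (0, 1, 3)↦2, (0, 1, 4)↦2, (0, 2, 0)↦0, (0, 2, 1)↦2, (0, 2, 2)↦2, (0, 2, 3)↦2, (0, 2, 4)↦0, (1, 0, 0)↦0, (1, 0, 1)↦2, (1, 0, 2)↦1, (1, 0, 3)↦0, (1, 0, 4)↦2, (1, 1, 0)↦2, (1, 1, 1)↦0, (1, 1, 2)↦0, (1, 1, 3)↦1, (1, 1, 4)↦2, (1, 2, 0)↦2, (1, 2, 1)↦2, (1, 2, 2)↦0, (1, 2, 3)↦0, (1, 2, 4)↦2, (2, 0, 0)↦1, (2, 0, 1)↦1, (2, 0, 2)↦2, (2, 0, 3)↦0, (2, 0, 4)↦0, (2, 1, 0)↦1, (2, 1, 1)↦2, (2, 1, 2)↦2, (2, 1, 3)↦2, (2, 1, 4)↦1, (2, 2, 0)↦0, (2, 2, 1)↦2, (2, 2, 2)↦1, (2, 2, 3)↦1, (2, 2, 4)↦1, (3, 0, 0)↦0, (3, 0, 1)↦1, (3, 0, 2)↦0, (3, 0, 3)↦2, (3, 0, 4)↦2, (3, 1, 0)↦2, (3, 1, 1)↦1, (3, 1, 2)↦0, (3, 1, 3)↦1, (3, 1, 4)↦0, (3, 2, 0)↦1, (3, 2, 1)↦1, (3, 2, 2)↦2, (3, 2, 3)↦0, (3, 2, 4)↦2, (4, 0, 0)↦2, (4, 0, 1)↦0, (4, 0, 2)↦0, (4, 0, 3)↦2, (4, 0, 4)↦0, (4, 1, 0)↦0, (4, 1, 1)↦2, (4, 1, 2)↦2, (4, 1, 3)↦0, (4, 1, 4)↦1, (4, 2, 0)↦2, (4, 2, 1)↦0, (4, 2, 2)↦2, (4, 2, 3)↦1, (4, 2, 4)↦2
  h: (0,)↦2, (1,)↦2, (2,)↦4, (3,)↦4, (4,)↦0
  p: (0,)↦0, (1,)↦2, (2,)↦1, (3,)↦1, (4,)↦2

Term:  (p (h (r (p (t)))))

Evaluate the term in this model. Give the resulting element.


  t = 3
  (p (t)) = p(3,) = 1
  (r (p (t))) = r(1,) = 1
  (h (r (p (t)))) = h(1,) = 2
  (p (h (r (p (t))))) = p(2,) = 1

value = 1


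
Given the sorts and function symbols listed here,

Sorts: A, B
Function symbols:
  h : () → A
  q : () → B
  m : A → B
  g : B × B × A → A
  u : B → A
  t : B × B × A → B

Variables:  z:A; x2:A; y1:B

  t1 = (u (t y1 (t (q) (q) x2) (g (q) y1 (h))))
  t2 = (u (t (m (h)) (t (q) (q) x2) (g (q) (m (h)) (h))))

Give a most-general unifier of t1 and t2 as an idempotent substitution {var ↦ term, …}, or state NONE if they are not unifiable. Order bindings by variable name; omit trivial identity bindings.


{y1 ↦ (m (h))}


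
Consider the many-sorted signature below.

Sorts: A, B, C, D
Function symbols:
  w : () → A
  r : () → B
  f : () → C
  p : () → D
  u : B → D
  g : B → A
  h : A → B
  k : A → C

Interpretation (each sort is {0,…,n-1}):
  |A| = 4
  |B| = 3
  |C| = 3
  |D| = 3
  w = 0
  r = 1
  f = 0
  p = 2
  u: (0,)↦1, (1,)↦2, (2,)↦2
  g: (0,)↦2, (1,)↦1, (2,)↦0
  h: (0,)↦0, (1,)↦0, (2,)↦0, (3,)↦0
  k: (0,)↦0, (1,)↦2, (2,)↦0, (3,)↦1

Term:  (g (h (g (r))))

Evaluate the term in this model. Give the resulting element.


  r = 1
  (g (r)) = g(1,) = 1
  (h (g (r))) = h(1,) = 0
  (g (h (g (r)))) = g(0,) = 2

value = 2


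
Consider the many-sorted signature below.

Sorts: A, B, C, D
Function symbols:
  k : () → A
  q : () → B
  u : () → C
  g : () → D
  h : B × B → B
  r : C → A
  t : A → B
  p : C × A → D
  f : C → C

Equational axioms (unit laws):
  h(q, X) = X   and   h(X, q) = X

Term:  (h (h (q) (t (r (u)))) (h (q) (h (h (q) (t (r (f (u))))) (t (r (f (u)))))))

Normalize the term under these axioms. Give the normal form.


1. (h (h (q) (t (r (u)))) (h (q) (h (h (q) (t (r (f (u))))) (t (r (f (u)))))))  →  (h (t (r (u))) (h (q) (h (h (q) (t (r (f (u))))) (t (r (f (u)))))))
2. (h (t (r (u))) (h (q) (h (h (q) (t (r (f (u))))) (t (r (f (u)))))))  →  (h (t (r (u))) (h (h (q) (t (r (f (u))))) (t (r (f (u))))))
3. (h (t (r (u))) (h (h (q) (t (r (f (u))))) (t (r (f (u))))))  →  (h (t (r (u))) (h (t (r (f (u)))) (t (r (f (u))))))

normal form = (h (t (r (u))) (h (t (r (f (u)))) (t (r (f (u))))))


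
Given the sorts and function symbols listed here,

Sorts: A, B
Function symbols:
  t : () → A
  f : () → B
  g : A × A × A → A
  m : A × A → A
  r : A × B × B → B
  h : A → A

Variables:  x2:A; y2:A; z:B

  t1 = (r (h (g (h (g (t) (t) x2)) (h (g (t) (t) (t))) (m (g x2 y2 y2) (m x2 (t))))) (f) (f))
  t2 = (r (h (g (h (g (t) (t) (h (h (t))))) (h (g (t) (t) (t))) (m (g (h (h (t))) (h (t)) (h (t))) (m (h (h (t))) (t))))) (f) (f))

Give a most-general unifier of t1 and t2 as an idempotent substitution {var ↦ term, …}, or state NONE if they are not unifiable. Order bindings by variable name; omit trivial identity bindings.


{x2 ↦ (h (h (t))), y2 ↦ (h (t))}


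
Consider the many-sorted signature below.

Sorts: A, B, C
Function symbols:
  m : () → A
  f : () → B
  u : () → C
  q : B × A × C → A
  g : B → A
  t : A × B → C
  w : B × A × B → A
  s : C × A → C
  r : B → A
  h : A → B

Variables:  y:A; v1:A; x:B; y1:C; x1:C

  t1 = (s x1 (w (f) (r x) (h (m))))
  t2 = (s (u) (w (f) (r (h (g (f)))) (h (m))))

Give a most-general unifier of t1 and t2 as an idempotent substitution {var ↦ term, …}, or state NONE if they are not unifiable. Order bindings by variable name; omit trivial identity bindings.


{x ↦ (h (g (f))), x1 ↦ (u)}


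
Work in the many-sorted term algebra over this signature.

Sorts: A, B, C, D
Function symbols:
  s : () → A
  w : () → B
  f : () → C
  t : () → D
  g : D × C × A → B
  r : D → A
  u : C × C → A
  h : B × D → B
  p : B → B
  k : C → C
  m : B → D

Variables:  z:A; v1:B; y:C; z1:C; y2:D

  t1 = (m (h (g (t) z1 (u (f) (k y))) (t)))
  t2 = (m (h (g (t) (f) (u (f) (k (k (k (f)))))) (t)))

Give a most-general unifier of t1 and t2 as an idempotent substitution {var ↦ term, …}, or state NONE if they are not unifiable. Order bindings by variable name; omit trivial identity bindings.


{y ↦ (k (k (f))), z1 ↦ (f)}


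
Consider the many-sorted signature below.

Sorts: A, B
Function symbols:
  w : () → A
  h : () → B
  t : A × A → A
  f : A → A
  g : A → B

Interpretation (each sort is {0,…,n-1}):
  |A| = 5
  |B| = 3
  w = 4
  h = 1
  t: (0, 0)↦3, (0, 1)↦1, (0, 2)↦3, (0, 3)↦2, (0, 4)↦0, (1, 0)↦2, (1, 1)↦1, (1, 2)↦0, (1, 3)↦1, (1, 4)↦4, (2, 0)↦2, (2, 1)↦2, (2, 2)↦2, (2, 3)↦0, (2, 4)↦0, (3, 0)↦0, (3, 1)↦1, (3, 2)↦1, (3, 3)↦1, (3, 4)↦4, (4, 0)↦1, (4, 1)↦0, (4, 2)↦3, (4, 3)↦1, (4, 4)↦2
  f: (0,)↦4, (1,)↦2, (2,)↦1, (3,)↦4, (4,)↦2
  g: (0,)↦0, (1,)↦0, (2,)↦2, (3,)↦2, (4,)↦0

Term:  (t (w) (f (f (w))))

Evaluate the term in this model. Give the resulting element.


  w = 4
  w = 4
  (f (w)) = f(4,) = 2
  (f (f (w))) = f(2,) = 1
  (t (w) (f (f (w)))) = t(4, 1) = 0

value = 0


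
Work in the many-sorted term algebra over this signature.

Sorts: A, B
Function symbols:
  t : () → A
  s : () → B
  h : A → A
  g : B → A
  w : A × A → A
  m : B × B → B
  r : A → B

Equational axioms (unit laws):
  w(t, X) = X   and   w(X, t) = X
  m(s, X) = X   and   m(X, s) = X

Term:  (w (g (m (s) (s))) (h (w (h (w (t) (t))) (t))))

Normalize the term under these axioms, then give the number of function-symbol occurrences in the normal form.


1. (w (g (m (s) (s))) (h (w (h (w (t) (t))) (t))))  →  (w (g (s)) (h (w (h (w (t) (t))) (t))))
2. (w (g (s)) (h (w (h (w (t) (t))) (t))))  →  (w (g (s)) (h (h (w (t) (t)))))
3. (w (g (s)) (h (h (w (t) (t)))))  →  (w (g (s)) (h (h (t))))
normal form: (w (g (s)) (h (h (t))))

size = 6


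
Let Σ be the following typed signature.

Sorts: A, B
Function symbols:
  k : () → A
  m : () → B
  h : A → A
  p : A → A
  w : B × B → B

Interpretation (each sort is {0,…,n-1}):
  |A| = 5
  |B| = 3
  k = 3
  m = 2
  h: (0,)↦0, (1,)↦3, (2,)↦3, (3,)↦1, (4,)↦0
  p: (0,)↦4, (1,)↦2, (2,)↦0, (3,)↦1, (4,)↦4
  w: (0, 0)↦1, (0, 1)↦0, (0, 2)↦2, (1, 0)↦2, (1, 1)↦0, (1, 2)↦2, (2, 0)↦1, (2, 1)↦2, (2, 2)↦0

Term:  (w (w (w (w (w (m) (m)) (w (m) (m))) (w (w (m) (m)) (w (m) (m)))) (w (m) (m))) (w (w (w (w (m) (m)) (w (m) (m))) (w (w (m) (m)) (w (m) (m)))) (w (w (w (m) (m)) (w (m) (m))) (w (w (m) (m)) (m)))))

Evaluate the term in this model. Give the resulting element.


value = 2

  m = 2
  m = 2
  (w (m) (m)) = w(2, 2) = 0
  m = 2
  m = 2
  (w (m) (m)) = w(2, 2) = 0
  (w (w (m) (m)) (w (m) (m))) = w(0, 0) = 1
  m = 2
  m = 2
  (w (m) (m)) = w(2, 2) = 0
  m = 2
  m = 2
  (w (m) (m)) = w(2, 2) = 0
  (w (w (m) (m)) (w (m) (m))) = w(0, 0) = 1
  (w (w (w (m) (m)) (w (m) (m))) (w (w (m) (m)) (w (m) (m)))) = w(1, 1) = 0
  m = 2
  m = 2
  (w (m) (m)) = w(2, 2) = 0
  (w (w (w (w (m) (m)) (w (m) (m))) (w (w (m) (m)) (w (m) (m)))) (w (m) (m))) = w(0, 0) = 1
  m = 2
  m = 2
  (w (m) (m)) = w(2, 2) = 0
  m = 2
  m = 2
  (w (m) (m)) = w(2, 2) = 0
  (w (w (m) (m)) (w (m) (m))) = w(0, 0) = 1
  m = 2
  m = 2
  (w (m) (m)) = w(2, 2) = 0
  m = 2
  m = 2
  (w (m) (m)) = w(2, 2) = 0
  (w (w (m) (m)) (w (m) (m))) = w(0, 0) = 1
  (w (w (w (m) (m)) (w (m) (m))) (w (w (m) (m)) (w (m) (m)))) = w(1, 1) = 0
  m = 2
  m = 2
  (w (m) (m)) = w(2, 2) = 0
  m = 2
  m = 2
  (w (m) (m)) = w(2, 2) = 0
  (w (w (m) (m)) (w (m) (m))) = w(0, 0) = 1
  m = 2
  m = 2
  (w (m) (m)) = w(2, 2) = 0
  m = 2
  (w (w (m) (m)) (m)) = w(0, 2) = 2
  (w (w (w (m) (m)) (w (m) (m))) (w (w (m) (m)) (m))) = w(1, 2) = 2
  (w (w (w (w (m) (m)) (w (m) (m))) (w (w (m) (m)) (w (m) (m)))) (w (w (w (m) (m)) (w (m) (m))) (w (w (m) (m)) (m)))) = w(0, 2) = 2
  (w (w (w (w (w (m) (m)) (w (m) (m))) (w (w (m) (m)) (w (m) (m)))) (w (m) (m))) (w (w (w (w (m) (m)) (w (m) (m))) (w (w (m) (m)) (w (m) (m)))) (w (w (w (m) (m)) (w (m) (m))) (w (w (m) (m)) (m))))) = w(1, 2) = 2


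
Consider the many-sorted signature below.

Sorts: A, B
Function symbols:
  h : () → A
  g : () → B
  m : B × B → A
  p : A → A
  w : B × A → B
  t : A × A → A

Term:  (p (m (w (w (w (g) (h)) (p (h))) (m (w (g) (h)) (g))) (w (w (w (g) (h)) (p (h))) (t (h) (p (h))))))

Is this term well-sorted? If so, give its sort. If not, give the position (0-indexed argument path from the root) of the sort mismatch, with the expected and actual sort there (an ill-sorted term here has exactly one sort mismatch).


          (g) : B
          (h) : A
        (w (g) (h)) : B
          (h) : A
        (p (h)) : A
      (w (w (g) (h)) (p (h))) : B
          (g) : B
          (h) : A
        (w (g) (h)) : B
        (g) : B
      (m (w (g) (h)) (g)) : A
    (w (w (w (g) (h)) (p (h))) (m (w (g) (h)) (g))) : B
          (g) : B
          (h) : A
        (w (g) (h)) : B
          (h) : A
        (p (h)) : A
      (w (w (g) (h)) (p (h))) : B
        (h) : A
          (h) : A
        (p (h)) : A
      (t (h) (p (h))) : A
    (w (w (w (g) (h)) (p (h))) (t (h) (p (h)))) : B
  (m (w (w (w (g) (h)) (p (h))) (m (w (g) (h)) (g))) (w (w (w (g) (h)) (p (h))) (t (h) (p (h))))) : A
(p (m (w (w (w (g) (h)) (p (h))) (m (w (g) (h)) (g))) (w (w (w (g) (h)) (p (h))) (t (h) (p (h)))))) : A

well-sorted; sort = A


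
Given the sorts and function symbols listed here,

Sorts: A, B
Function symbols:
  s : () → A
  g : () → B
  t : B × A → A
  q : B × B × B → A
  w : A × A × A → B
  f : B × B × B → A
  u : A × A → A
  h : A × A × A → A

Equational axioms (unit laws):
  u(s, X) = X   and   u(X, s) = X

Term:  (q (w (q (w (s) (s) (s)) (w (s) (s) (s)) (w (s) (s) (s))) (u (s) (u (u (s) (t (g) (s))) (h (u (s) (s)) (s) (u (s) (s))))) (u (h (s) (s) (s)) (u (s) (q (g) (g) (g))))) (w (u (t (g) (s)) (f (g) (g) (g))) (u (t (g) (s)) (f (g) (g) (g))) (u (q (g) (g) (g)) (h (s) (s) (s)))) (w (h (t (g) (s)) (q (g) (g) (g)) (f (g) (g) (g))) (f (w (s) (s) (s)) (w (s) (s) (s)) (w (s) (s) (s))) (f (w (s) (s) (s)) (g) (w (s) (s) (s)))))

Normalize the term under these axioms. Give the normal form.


normal form = (q (w (q (w (s) (s) (s)) (w (s) (s) (s)) (w (s) (s) (s))) (u (t (g) (s)) (h (s) (s) (s))) (u (h (s) (s) (s)) (q (g) (g) (g)))) (w (u (t (g) (s)) (f (g) (g) (g))) (u (t (g) (s)) (f (g) (g) (g))) (u (q (g) (g) (g)) (h (s) (s) (s)))) (w (h (t (g) (s)) (q (g) (g) (g)) (f (g) (g) (g))) (f (w (s) (s) (s)) (w (s) (s) (s)) (w (s) (s) (s))) (f (w (s) (s) (s)) (g) (w (s) (s) (s)))))

1. (q (w (q (w (s) (s) (s)) (w (s) (s) (s)) (w (s) (s) (s))) (u (s) (u (u (s) (t (g) (s))) (h (u (s) (s)) (s) (u (s) (s))))) (u (h (s) (s) (s)) (u (s) (q (g) (g) (g))))) (w (u (t (g) (s)) (f (g) (g) (g))) (u (t (g) (s)) (f (g) (g) (g))) (u (q (g) (g) (g)) (h (s) (s) (s)))) (w (h (t (g) (s)) (q (g) (g) (g)) (f (g) (g) (g))) (f (w (s) (s) (s)) (w (s) (s) (s)) (w (s) (s) (s))) (f (w (s) (s) (s)) (g) (w (s) (s) (s)))))  →  (q (w (q (w (s) (s) (s)) (w (s) (s) (s)) (w (s) (s) (s))) (u (u (s) (t (g) (s))) (h (u (s) (s)) (s) (u (s) (s)))) (u (h (s) (s) (s)) (u (s) (q (g) (g) (g))))) (w (u (t (g) (s)) (f (g) (g) (g))) (u (t (g) (s)) (f (g) (g) (g))) (u (q (g) (g) (g)) (h (s) (s) (s)))) (w (h (t (g) (s)) (q (g) (g) (g)) (f (g) (g) (g))) (f (w (s) (s) (s)) (w (s) (s) (s)) (w (s) (s) (s))) (f (w (s) (s) (s)) (g) (w (s) (s) (s)))))
2. (q (w (q (w (s) (s) (s)) (w (s) (s) (s)) (w (s) (s) (s))) (u (u (s) (t (g) (s))) (h (u (s) (s)) (s) (u (s) (s)))) (u (h (s) (s) (s)) (u (s) (q (g) (g) (g))))) (w (u (t (g) (s)) (f (g) (g) (g))) (u (t (g) (s)) (f (g) (g) (g))) (u (q (g) (g) (g)) (h (s) (s) (s)))) (w (h (t (g) (s)) (q (g) (g) (g)) (f (g) (g) (g))) (f (w (s) (s) (s)) (w (s) (s) (s)) (w (s) (s) (s))) (f (w (s) (s) (s)) (g) (w (s) (s) (s)))))  →  (q (w (q (w (s) (s) (s)) (w (s) (s) (s)) (w (s) (s) (s))) (u (t (g) (s)) (h (u (s) (s)) (s) (u (s) (s)))) (u (h (s) (s) (s)) (u (s) (q (g) (g) (g))))) (w (u (t (g) (s)) (f (g) (g) (g))) (u (t (g) (s)) (f (g) (g) (g))) (u (q (g) (g) (g)) (h (s) (s) (s)))) (w (h (t (g) (s)) (q (g) (g) (g)) (f (g) (g) (g))) (f (w (s) (s) (s)) (w (s) (s) (s)) (w (s) (s) (s))) (f (w (s) (s) (s)) (g) (w (s) (s) (s)))))
3. (q (w (q (w (s) (s) (s)) (w (s) (s) (s)) (w (s) (s) (s))) (u (t (g) (s)) (h (u (s) (s)) (s) (u (s) (s)))) (u (h (s) (s) (s)) (u (s) (q (g) (g) (g))))) (w (u (t (g) (s)) (f (g) (g) (g))) (u (t (g) (s)) (f (g) (g) (g))) (u (q (g) (g) (g)) (h (s) (s) (s)))) (w (h (t (g) (s)) (q (g) (g) (g)) (f (g) (g) (g))) (f (w (s) (s) (s)) (w (s) (s) (s)) (w (s) (s) (s))) (f (w (s) (s) (s)) (g) (w (s) (s) (s)))))  →  (q (w (q (w (s) (s) (s)) (w (s) (s) (s)) (w (s) (s) (s))) (u (t (g) (s)) (h (s) (s) (u (s) (s)))) (u (h (s) (s) (s)) (u (s) (q (g) (g) (g))))) (w (u (t (g) (s)) (f (g) (g) (g))) (u (t (g) (s)) (f (g) (g) (g))) (u (q (g) (g) (g)) (h (s) (s) (s)))) (w (h (t (g) (s)) (q (g) (g) (g)) (f (g) (g) (g))) (f (w (s) (s) (s)) (w (s) (s) (s)) (w (s) (s) (s))) (f (w (s) (s) (s)) (g) (w (s) (s) (s)))))
4. (q (w (q (w (s) (s) (s)) (w (s) (s) (s)) (w (s) (s) (s))) (u (t (g) (s)) (h (s) (s) (u (s) (s)))) (u (h (s) (s) (s)) (u (s) (q (g) (g) (g))))) (w (u (t (g) (s)) (f (g) (g) (g))) (u (t (g) (s)) (f (g) (g) (g))) (u (q (g) (g) (g)) (h (s) (s) (s)))) (w (h (t (g) (s)) (q (g) (g) (g)) (f (g) (g) (g))) (f (w (s) (s) (s)) (w (s) (s) (s)) (w (s) (s) (s))) (f (w (s) (s) (s)) (g) (w (s) (s) (s)))))  →  (q (w (q (w (s) (s) (s)) (w (s) (s) (s)) (w (s) (s) (s))) (u (t (g) (s)) (h (s) (s) (s))) (u (h (s) (s) (s)) (u (s) (q (g) (g) (g))))) (w (u (t (g) (s)) (f (g) (g) (g))) (u (t (g) (s)) (f (g) (g) (g))) (u (q (g) (g) (g)) (h (s) (s) (s)))) (w (h (t (g) (s)) (q (g) (g) (g)) (f (g) (g) (g))) (f (w (s) (s) (s)) (w (s) (s) (s)) (w (s) (s) (s))) (f (w (s) (s) (s)) (g) (w (s) (s) (s)))))
5. (q (w (q (w (s) (s) (s)) (w (s) (s) (s)) (w (s) (s) (s))) (u (t (g) (s)) (h (s) (s) (s))) (u (h (s) (s) (s)) (u (s) (q (g) (g) (g))))) (w (u (t (g) (s)) (f (g) (g) (g))) (u (t (g) (s)) (f (g) (g) (g))) (u (q (g) (g) (g)) (h (s) (s) (s)))) (w (h (t (g) (s)) (q (g) (g) (g)) (f (g) (g) (g))) (f (w (s) (s) (s)) (w (s) (s) (s)) (w (s) (s) (s))) (f (w (s) (s) (s)) (g) (w (s) (s) (s)))))  →  (q (w (q (w (s) (s) (s)) (w (s) (s) (s)) (w (s) (s) (s))) (u (t (g) (s)) (h (s) (s) (s))) (u (h (s) (s) (s)) (q (g) (g) (g)))) (w (u (t (g) (s)) (f (g) (g) (g))) (u (t (g) (s)) (f (g) (g) (g))) (u (q (g) (g) (g)) (h (s) (s) (s)))) (w (h (t (g) (s)) (q (g) (g) (g)) (f (g) (g) (g))) (f (w (s) (s) (s)) (w (s) (s) (s)) (w (s) (s) (s))) (f (w (s) (s) (s)) (g) (w (s) (s) (s)))))
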